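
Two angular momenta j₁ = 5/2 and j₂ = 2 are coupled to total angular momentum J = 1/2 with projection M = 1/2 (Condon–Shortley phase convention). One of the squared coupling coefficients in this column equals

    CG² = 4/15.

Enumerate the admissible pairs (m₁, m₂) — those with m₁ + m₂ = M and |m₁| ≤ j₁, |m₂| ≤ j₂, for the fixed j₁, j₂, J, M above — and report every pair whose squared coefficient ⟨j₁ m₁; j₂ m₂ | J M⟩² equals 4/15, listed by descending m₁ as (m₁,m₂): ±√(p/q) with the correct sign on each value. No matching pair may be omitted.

Admissible pairs with m₁+m₂ = M = 1/2: (-3/2,2), (-1/2,1), (1/2,0), (3/2,-1), (5/2,-2)
  (m₁,m₂)=(5/2,-2): CG² = 1/3, CG = +√(1/3)
  (m₁,m₂)=(3/2,-1): CG² = 4/15, CG = −√(4/15)   ← matches the target
  (m₁,m₂)=(1/2,0): CG² = 1/5, CG = +√(1/5)
  (m₁,m₂)=(-1/2,1): CG² = 2/15, CG = −√(2/15)
  (m₁,m₂)=(-3/2,2): CG² = 1/15, CG = +√(1/15)
Pairs with CG² = 4/15: (3/2,-1): −√(4/15)

(3/2,-1): −√(4/15)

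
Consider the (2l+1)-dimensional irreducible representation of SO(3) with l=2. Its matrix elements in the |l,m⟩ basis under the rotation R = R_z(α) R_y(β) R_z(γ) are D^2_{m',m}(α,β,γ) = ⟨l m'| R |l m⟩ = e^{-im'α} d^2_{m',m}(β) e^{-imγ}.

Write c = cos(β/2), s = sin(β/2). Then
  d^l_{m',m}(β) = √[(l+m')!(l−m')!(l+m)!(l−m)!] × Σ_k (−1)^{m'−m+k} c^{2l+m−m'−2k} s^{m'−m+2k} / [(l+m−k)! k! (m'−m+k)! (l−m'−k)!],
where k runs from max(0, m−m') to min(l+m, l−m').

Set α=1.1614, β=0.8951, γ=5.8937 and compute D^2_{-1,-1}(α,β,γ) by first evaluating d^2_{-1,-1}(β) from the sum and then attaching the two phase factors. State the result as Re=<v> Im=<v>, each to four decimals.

First d^2_{-1,-1}(β=0.8951), then the phase factors e^{-i(-1)α} and e^{-i(-1)γ}:
With c≡cos(β/2)=0.901510 and s≡sin(β/2)=0.432758, N=[1·6·1·6]^{1/2}=6.000000
Admissible k: 0..1 (factorial args all ≥0)
  k=0: (−1)^0·6.0000/(6)·0.9015^4·0.4328^0 = +0.660514
  k=1: (−1)^1·6.0000/(2)·0.9015^2·0.4328^2 = -0.456618
d^2_{-1,-1}(0.8951) = +0.660514 -0.456618 = +0.203897
D = (+0.398056+0.917361i)·(+0.203897)·(+0.925105-0.379712i) = +0.146107+0.142220i

Re=0.1461 Im=0.1422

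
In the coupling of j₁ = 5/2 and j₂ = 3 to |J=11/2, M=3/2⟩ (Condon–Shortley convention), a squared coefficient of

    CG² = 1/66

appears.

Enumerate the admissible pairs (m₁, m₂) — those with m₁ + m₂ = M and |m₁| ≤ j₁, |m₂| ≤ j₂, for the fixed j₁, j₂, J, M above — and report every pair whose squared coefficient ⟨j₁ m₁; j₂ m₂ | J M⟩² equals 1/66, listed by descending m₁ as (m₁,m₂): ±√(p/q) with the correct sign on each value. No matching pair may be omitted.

Admissible pairs with m₁+m₂ = M = 3/2: (-3/2,3), (-1/2,2), (1/2,1), (3/2,0), (5/2,-1)
  (m₁,m₂)=(5/2,-1): CG² = 1/22, CG = +√(1/22)
  (m₁,m₂)=(3/2,0): CG² = 10/33, CG = +√(10/33)
  (m₁,m₂)=(1/2,1): CG² = 5/11, CG = +√(5/11)
  (m₁,m₂)=(-1/2,2): CG² = 2/11, CG = +√(2/11)
  (m₁,m₂)=(-3/2,3): CG² = 1/66, CG = +√(1/66)   ← matches the target
Pairs with CG² = 1/66: (-3/2,3): +√(1/66)

(-3/2,3): +√(1/66)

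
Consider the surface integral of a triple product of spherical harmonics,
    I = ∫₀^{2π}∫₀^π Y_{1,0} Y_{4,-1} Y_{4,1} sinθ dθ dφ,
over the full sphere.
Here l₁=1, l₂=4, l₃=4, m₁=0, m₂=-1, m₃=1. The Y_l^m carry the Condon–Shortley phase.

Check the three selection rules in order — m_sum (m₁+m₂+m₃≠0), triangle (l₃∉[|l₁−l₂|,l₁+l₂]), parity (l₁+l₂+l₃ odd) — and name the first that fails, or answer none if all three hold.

azimuthal sum: 0 − 1 + 1 = 0  ✓
3 ≤ 4 ≤ 5 (triangle on l)  ✓
L = 1 + 4 + 4 = 9 (odd)  ✗

parity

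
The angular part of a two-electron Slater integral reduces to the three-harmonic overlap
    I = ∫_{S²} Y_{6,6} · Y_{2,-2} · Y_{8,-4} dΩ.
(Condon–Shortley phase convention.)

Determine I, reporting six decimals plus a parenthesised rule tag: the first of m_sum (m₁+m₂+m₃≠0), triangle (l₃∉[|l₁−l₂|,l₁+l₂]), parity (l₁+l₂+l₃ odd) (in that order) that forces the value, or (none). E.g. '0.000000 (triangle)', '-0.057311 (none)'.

0.008486 (none)

Rules hold: Σm=0, L=16 even, 4≤8≤8.
N = 13·5·17 = 1105
Δ = 0!·12!·4!/17! = 1/30940
Racah Σ t=0..0: t=0:+1/2073600 = 1/2073600
⇒ 3j(6 2 8; 0 0 0)² = 28/1105, sgn +1
Racah Σ t=0..0: t=0:+1/11496038400 = 1/11496038400
⇒ 3j(6 2 8; 6 -2 -4)² = 1/30940, sgn +1
4πI² = N·(3j₀)²·(3jₘ)² = 1/1105
I = +1·√(0.000904977/4π) = 0.00848621
No selection rule forces the value: the integral is nonzero (none).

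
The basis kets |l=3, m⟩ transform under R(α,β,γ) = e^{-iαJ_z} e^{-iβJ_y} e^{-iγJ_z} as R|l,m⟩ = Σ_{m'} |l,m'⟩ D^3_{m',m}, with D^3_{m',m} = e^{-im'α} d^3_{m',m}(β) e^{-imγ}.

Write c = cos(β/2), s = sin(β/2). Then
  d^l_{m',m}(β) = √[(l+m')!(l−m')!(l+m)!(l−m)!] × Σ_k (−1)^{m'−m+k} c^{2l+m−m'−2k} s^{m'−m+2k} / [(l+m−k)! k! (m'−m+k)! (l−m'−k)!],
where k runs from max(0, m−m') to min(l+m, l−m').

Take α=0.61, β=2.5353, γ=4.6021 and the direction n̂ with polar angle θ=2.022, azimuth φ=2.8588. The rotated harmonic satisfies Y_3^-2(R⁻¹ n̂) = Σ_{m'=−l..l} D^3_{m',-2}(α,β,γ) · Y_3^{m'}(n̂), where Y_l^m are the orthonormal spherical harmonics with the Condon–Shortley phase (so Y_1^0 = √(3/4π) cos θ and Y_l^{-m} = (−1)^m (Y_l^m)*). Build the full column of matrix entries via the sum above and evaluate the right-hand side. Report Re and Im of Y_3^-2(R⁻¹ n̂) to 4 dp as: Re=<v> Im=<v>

Need the full column D^3_{m',-2} for m'=−3..3 at α=0.6100, β=2.5353, γ=4.6021.
cos(β/2)=0.298525, sin(β/2)=0.954402
d^3_{-3,-2}: single k=1 term ⇒ +0.005543;  D = +0.000214-0.005538i
d^3_{-2,-2}: k∈[0..1] ⇒ +0.000708 -0.036170 = -0.035463;  D = +0.019178+0.029830i
d^3_{-1,-2}: k∈[0..1] ⇒ -0.007155 +0.146273 = +0.139118;  D = -0.128702-0.052817i
d^3_{0,-2}: k∈[0..1] ⇒ +0.039623 -0.404992 = -0.365369;  D = +0.356516-0.079940i
d^3_{1,-2}: k∈[0..1] ⇒ -0.146273 +0.747544 = +0.601271;  D = -0.405527+0.443931i
d^3_{2,-2}: k∈[0..1] ⇒ +0.369705 -0.755767 = -0.386062;  D = +0.050130-0.382793i
d^3_{3,-2}: single k=0 term ⇒ -0.579045;  D = -0.267279-0.513668i
Y_3^{m'}(θ=2.022,φ=2.8588) and Σ D·Y over m':
  (+0.0002-0.0055i)·(-0.2011-0.2281i)  (+0.0192+0.0298i)·(-0.3047-0.1934i)  (-0.1287-0.0528i)·(+0.0138+0.0040i)  (+0.3565-0.0799i)·(+0.3335+0.0000i)  (-0.4055+0.4439i)·(-0.0138+0.0040i)  (+0.0501-0.3828i)·(-0.3047+0.1934i)  (-0.2673-0.5137i)·(+0.2011-0.2281i)
Y_3^-2(R⁻¹ n̂) = +0.007599+0.036660i

Re=0.0076 Im=0.0367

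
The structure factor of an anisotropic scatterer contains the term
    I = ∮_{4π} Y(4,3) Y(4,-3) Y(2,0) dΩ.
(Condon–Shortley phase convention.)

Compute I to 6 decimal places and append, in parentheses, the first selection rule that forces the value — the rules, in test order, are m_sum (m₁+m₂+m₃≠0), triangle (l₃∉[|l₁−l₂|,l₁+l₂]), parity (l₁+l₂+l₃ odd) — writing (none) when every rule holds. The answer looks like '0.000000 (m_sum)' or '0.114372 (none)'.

0.057344 (none)

m-sum 0 ✓  L=10 even ✓  0≤2≤8 ✓
Π(2lᵢ+1) = 9×9×5 = 405
triangle coeff Δ(4,4,2) = 1/13860
Σ_t [2,4]: t=2:+1/192 t=3:−1/36 t=4:+1/192 = -5/288
(3j)²=20/693 [(4 4 2; 0 0 0)], sign=-1
Σ_t [0,1]: t=0:+1/720 t=1:−1/480 = -1/1440
(3j)²=7/1980 [(4 4 2; 3 -3 0)], sign=-1
⇒ 4πI² = 5/121
I = (+1)√(5/121/(4π)) = 0.05734392
No selection rule forces the value: the integral is nonzero (none).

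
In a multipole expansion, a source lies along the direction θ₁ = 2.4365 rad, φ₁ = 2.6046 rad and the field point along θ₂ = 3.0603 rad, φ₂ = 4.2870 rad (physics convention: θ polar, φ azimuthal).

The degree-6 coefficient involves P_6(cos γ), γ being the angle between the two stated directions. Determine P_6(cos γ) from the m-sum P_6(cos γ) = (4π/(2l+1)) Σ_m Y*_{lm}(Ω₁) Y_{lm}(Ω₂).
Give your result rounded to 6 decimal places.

Expand P_6 via completeness: Σ_{m} conj(Y_{6,m}) at Ω₁ times Y_{6,m} at Ω₂ —
  m=-6: Y*=-0.035685+0.002874i  Y=+0.000000-0.000000i  product -0.000000+0.000000i
  m=-5: Y*=-0.130796-0.064254i  Y=+0.000005+0.000003i  product -0.000000-0.000001i
  m=-4: Y*=-0.184778-0.283777i  Y=-0.000020+0.000153i  product +0.000047-0.000023i
  m=-3: Y*=-0.018334-0.456022i  Y=-0.002637+0.000800i  product +0.000413+0.001188i
  m=-2: Y*=+0.108266-0.199690i  Y=-0.022212-0.025324i  product -0.007462+0.001694i
  m=-1: Y*=-0.226980+0.135132i  Y=+0.106833-0.235807i  product +0.007616+0.067960i
  m=+0: Y*=-0.317468-0.000000i  Y=+0.947727+0.000000i  product -0.300873-0.000000i
  m=+1: Y*=+0.226980+0.135132i  Y=-0.106833-0.235807i  product +0.007616-0.067960i
  m=+2: Y*=+0.108266+0.199690i  Y=-0.022212+0.025324i  product -0.007462-0.001694i
  m=+3: Y*=+0.018334-0.456022i  Y=+0.002637+0.000800i  product +0.000413-0.001188i
  m=+4: Y*=-0.184778+0.283777i  Y=-0.000020-0.000153i  product +0.000047+0.000023i
  m=+5: Y*=+0.130796-0.064254i  Y=-0.000005+0.000003i  product -0.000000+0.000001i
  m=+6: Y*=-0.035685-0.002874i  Y=+0.000000+0.000000i  product -0.000000-0.000000i
Σ over m = -0.299645-0.000000i; ×(4π/13) → -0.289650-0.000000i. Real part: -0.289650

-0.289650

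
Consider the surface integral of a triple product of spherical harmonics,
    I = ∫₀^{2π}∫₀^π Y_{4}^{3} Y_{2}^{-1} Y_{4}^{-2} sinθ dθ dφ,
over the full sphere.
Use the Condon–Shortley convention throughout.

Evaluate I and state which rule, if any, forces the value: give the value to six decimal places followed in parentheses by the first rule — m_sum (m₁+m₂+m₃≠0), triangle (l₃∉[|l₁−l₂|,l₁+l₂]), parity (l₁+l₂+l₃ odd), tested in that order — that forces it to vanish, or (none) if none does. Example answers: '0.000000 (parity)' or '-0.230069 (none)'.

-0.187702 (none)

Rules hold: Σm=0, L=10 even, 2≤4≤6.
N = 9·5·9 = 405
Δ = 2!·6!·2!/11! = 1/13860
Racah Σ t=0..2: t=0:+1/192 t=1:−1/36 t=2:+1/192 = -5/288
⇒ 3j(4 2 4; 0 0 0)² = 20/693, sgn -1
Racah Σ t=0..1: t=0:+1/240 t=1:−1/1440 = 1/288
⇒ 3j(4 2 4; 3 -1 -2)² = 5/132, sgn +1
4πI² = N·(3j₀)²·(3jₘ)² = 375/847
I = -1·√(0.442739/4π) = -0.18770204
No selection rule forces the value: the integral is nonzero (none).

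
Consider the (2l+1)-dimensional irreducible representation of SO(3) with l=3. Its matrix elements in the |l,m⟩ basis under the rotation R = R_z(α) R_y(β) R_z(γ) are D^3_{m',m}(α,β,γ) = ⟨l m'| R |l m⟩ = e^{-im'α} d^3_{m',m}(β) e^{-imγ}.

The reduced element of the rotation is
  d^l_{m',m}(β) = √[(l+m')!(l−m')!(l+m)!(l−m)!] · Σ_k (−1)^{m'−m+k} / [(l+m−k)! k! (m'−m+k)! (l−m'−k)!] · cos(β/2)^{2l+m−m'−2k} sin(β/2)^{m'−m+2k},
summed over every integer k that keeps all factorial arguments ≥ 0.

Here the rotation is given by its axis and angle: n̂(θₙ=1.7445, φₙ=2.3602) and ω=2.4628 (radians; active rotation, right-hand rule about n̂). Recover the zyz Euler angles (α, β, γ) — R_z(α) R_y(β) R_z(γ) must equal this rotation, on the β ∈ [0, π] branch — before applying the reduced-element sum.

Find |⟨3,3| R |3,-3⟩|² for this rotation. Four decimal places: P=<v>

P=0.4120

Axis–angle → zyz. n̂ = (sinθₙcosφₙ, sinθₙsinφₙ, cosθₙ) = (-0.699250, +0.693671, -0.172831), ω = 2.4628.
R = I cosω + sinω [n̂]ₓ + (1−cosω) n̂n̂ᵀ gives
  R = [+0.091185, -0.754065, +0.650439; -0.971091, +0.077364, +0.225826; -0.220608, -0.652227, -0.725211]
β = atan2(√(R₁₃²+R₂₃²), R₃₃) = 2.382138; α = atan2(R₂₃, R₁₃) mod 2π = 0.334169; γ = atan2(R₃₂, −R₃₁) mod 2π = 5.038547
D^3_{3,-3}(0.3342,2.3821,5.0385) = e^{-i·3·0.3342}·d^3_{3,-3}(2.3821)·e^{-i·-3·5.0385}. Compute d first:
c=cos(2.382138/2)=0.370667, s=sin(2.382138/2)=0.928766; N=√[720·1·1·720]=720.000000
Admissible k: 0..0 (factorial args all ≥0)
  k=0: (−1)^6·720.0000/(720)·0.3707^0·0.9288^6 = +0.641855
d^3_{3,-3}(2.3821) = +0.641855
|D^3_{3,-3}|² = |d^3_{3,-3}(β)|² = (+0.641855)² = 0.411978 (the z-rotation phases have unit modulus)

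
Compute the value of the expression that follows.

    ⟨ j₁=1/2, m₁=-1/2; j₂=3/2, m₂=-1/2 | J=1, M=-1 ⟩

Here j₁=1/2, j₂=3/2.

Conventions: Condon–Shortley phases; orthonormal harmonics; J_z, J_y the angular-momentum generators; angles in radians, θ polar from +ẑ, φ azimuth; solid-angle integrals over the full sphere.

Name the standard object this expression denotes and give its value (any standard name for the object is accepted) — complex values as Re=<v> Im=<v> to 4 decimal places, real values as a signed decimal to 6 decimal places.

Clebsch–Gordan coefficient, −√(1/4) ≈ -0.500000

This is a Clebsch–Gordan (vector-coupling) coefficient.
triangle: 1!*0!*2!/4! = 2/24
(j±m)!: 0!*1!*1!*2!*0!*2! = 4
prefactor² = (2J+1)*Δ*N² = 1
  k=1: −1/(1!*0!*0!*0!*0!*2!) = -1/2
Σ = -1/2  ⇒  CG² = 1*(-1/2)² = 1/4
CG = −√(1/4) = -0.500000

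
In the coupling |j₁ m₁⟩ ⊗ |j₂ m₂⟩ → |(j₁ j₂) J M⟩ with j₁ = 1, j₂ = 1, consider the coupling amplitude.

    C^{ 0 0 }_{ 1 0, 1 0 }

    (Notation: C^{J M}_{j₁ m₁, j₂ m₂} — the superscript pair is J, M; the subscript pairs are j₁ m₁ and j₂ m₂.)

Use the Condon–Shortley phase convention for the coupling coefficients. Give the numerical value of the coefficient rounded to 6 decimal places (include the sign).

triangle: 2!×0!×0!/3! = 2/6
(j±m)!: 1!×1!×1!×1!×0!×0! = 1
prefactor² = (2J+1)×Δ×N² = 1/3
  k=1: −1/(1!×1!×0!×0!×0!×0!) = -1
Σ = -1  ⇒  CG² = 1/3×(-1)² = 1/3
CG = −√(1/3) = -0.577350

−√(1/3) = -0.577350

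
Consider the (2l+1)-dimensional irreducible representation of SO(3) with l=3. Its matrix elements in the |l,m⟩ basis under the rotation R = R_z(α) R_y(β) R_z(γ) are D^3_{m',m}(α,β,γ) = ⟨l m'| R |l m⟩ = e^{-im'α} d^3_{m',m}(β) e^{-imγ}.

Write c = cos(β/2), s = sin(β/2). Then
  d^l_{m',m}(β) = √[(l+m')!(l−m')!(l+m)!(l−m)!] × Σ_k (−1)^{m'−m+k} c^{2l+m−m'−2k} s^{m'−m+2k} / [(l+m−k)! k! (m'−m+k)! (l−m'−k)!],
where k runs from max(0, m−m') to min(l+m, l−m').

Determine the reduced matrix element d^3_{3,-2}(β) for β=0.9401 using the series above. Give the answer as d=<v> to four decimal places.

d^3_{3,-2}(β=0.9401) via the finite sum:
c=cos(0.940100/2)=0.891546, s=sin(0.940100/2)=0.452931; N=√[720·1·1·120]=293.938769
Admissible k: 0..0 (factorial args all ≥0)
  k=0: (−1)^5·293.9388/(120)·0.8915^1·0.4529^5 = -0.041627
d^3_{3,-2}(0.9401) = -0.041627

d=-0.0416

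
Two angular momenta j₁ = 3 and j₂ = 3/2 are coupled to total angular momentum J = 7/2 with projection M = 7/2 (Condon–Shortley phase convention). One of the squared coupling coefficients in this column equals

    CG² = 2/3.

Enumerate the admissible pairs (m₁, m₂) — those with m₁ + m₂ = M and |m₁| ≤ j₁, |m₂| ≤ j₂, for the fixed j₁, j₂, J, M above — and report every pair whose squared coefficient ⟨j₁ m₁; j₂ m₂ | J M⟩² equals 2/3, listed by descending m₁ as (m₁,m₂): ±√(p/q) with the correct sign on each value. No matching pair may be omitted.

Admissible pairs with m₁+m₂ = M = 7/2: (2,3/2), (3,1/2)
  (m₁,m₂)=(3,1/2): CG² = 2/3, CG = +√(2/3)   ← matches the target
  (m₁,m₂)=(2,3/2): CG² = 1/3, CG = −√(1/3)
Pairs with CG² = 2/3: (3,1/2): +√(2/3)

(3,1/2): +√(2/3)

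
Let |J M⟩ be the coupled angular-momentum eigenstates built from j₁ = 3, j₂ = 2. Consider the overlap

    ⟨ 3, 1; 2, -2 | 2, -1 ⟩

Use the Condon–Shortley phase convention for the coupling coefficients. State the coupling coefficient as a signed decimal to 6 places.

triangle: 3!·3!·1!/8! = 36/40320
(j±m)!: 4!·2!·0!·4!·1!·3! = 6912
prefactor² = (2J+1)·Δ·N² = 216/7
  k=0: +1/(0!·3!·2!·0!·1!·1!) = 1/12
Σ = 1/12  ⇒  CG² = 216/7·(1/12)² = 3/14
CG = +√(3/14) = +0.462910

+√(3/14) = +0.462910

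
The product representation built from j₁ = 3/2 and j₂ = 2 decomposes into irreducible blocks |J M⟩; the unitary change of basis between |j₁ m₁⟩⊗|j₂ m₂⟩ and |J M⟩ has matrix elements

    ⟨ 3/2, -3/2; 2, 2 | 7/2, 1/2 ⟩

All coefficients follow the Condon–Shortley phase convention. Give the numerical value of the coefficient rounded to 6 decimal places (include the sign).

+0.169031

√[8·0!3!4!/8! · 0!3!4!0!4!3!] = √(20736/35)
  +(−1)^0/∏(0,0,3,4,0,0)! = 1/144  (running 1/144)
⟨..|..⟩ = √(20736/35)·(1/144) = +0.169031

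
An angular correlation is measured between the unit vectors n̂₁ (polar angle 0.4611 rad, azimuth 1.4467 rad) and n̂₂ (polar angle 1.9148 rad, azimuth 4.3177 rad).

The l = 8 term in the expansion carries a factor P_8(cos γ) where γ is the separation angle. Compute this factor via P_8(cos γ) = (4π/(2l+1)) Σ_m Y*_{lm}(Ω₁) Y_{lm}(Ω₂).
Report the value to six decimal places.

0.300232

Expand P_8 via completeness: Σ_{m} conj(Y_{8,m}) at Ω₁ times Y_{8,m} at Ω₂ —
  term(m=-8) = -0.000141+0.000209i   from Y*(Ω₁)=+0.000433-0.000663i, Y(Ω₂)=-0.317945-0.005062i
  term(m=-7) = -0.000923+0.002754i   from Y*(Ω₁)=-0.004866-0.004116i, Y(Ω₂)=-0.168497-0.423372i
  term(m=-6) = -0.000314+0.005952i   from Y*(Ω₁)=-0.023689+0.021830i, Y(Ω₂)=+0.132390-0.129266i
  term(m=-5) = -0.006502-0.029376i   from Y*(Ω₁)=+0.066673+0.093297i, Y(Ω₂)=-0.241388-0.102812i
  term(m=-4) = -0.040523-0.076261i   from Y*(Ω₁)=+0.255991-0.138649i, Y(Ω₂)=+0.002361-0.296628i
  term(m=-3) = +0.046138+0.048639i   from Y*(Ω₁)=-0.181309-0.464301i, Y(Ω₂)=-0.124566+0.050728i
  term(m=-2) = +0.126466+0.076011i   from Y*(Ω₁)=-0.449189+0.113832i, Y(Ω₂)=-0.224258-0.226050i
  term(m=-1) = +0.002791+0.000774i   from Y*(Ω₁)=-0.004713-0.037782i, Y(Ω₂)=-0.029248+0.070215i
  term(m=+0) = +0.152175+0.000000i   from Y*(Ω₁)=-0.474970-0.000000i, Y(Ω₂)=-0.320388+0.000000i
  term(m=+1) = +0.002791-0.000774i   from Y*(Ω₁)=+0.004713-0.037782i, Y(Ω₂)=+0.029248+0.070215i
  term(m=+2) = +0.126466-0.076011i   from Y*(Ω₁)=-0.449189-0.113832i, Y(Ω₂)=-0.224258+0.226050i
  term(m=+3) = +0.046138-0.048639i   from Y*(Ω₁)=+0.181309-0.464301i, Y(Ω₂)=+0.124566+0.050728i
  term(m=+4) = -0.040523+0.076261i   from Y*(Ω₁)=+0.255991+0.138649i, Y(Ω₂)=+0.002361+0.296628i
  term(m=+5) = -0.006502+0.029376i   from Y*(Ω₁)=-0.066673+0.093297i, Y(Ω₂)=+0.241388-0.102812i
  term(m=+6) = -0.000314-0.005952i   from Y*(Ω₁)=-0.023689-0.021830i, Y(Ω₂)=+0.132390+0.129266i
  term(m=+7) = -0.000923-0.002754i   from Y*(Ω₁)=+0.004866-0.004116i, Y(Ω₂)=+0.168497-0.423372i
  term(m=+8) = -0.000141-0.000209i   from Y*(Ω₁)=+0.000433+0.000663i, Y(Ω₂)=-0.317945+0.005062i
Σ over m = +0.406159-0.000000i; ×(4π/17) → +0.300232-0.000000i. Real part: 0.300232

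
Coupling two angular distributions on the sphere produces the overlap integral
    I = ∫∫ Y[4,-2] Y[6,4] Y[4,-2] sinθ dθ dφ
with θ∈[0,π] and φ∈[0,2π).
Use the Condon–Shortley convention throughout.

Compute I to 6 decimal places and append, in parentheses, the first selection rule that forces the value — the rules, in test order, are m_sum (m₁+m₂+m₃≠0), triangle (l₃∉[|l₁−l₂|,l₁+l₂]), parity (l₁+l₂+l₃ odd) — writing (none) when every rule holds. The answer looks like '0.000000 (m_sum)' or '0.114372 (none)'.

Checks pass: Σm=0; 14 even; l₃=4∈[2,10].
(2·4+1)(2·6+1)(2·4+1) = 1053
Δ: 6! 2! 6! / 15! → 1/1261260
sum: t=2:+1/4608 t=3:−1/1296 t=4:+1/4608 = -7/20736
3j²(4 6 4; 0 0 0) = Δ·Π!·Σ² = 20/1287  (sign -1)
sum: t=4:+1/69120 t=5:−1/14400 t=6:+1/69120 = -7/172800
3j²(4 6 4; -2 4 -2) = Δ·Π!·Σ² = 14/715  (sign -1)
combine: 4πI² = 1053·20/1287·14/715 = 504/1573
take √, sign +1: I = 0.15967833
No selection rule forces the value: the integral is nonzero (none).

0.159678 (none)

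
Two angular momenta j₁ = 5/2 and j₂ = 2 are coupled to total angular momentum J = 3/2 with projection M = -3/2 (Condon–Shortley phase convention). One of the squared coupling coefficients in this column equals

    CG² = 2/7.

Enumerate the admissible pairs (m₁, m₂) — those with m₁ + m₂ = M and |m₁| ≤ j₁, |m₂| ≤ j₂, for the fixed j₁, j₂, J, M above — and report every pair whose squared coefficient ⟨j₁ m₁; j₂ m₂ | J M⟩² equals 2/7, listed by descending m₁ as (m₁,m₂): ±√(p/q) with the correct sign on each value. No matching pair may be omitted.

(-5/2,1): −√(2/7)

Admissible pairs with m₁+m₂ = M = -3/2: (-5/2,1), (-3/2,0), (-1/2,-1), (1/2,-2)
  (m₁,m₂)=(1/2,-2): CG² = 4/35, CG = +√(4/35)
  (m₁,m₂)=(-1/2,-1): CG² = 9/35, CG = −√(9/35)
  (m₁,m₂)=(-3/2,0): CG² = 12/35, CG = +√(12/35)
  (m₁,m₂)=(-5/2,1): CG² = 2/7, CG = −√(2/7)   ← matches the target
Pairs with CG² = 2/7: (-5/2,1): −√(2/7)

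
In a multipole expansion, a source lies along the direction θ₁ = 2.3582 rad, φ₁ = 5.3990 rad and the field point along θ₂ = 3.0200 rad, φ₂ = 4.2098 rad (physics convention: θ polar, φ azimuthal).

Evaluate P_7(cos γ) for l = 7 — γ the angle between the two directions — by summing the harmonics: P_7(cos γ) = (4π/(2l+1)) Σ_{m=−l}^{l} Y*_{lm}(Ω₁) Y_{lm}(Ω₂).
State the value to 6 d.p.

0.025079

Summing Y*_{l m}(θ₁,φ₁)·Y_{l m}(θ₂,φ₂) over m ∈ [−7, 7]; prefactor 4π/(2·7+1) = 0.837758:
  m=-7: (+0.043388+0.004086i) × (-0.000000+0.000000i) = -0.000000+0.000000i  (running Σ = -0.000000+0.000000i)
  m=-6: (-0.091456-0.135791i) × (-0.000006+0.000001i) = +0.000001+0.000001i  (running Σ = +0.000001+0.000001i)
  m=-5: (-0.101971+0.339896i) × (-0.000067-0.000092i) = +0.000038-0.000013i  (running Σ = +0.000039-0.000013i)
  m=-4: (+0.419642-0.175027i) × (+0.000658-0.001399i) = +0.000031-0.000702i  (running Σ = +0.000070-0.000715i)
  m=-3: (-0.202674-0.107853i) × (+0.015131-0.000955i) = -0.003170-0.001438i  (running Σ = -0.003100-0.002153i)
  m=-2: (-0.045331-0.226444i) × (+0.055645+0.087656i) = +0.017327-0.016574i  (running Σ = +0.014227-0.018727i)
  m=-1: (-0.220052+0.268469i) × (-0.215760+0.392527i) = -0.057903-0.144301i  (running Σ = -0.043676-0.163028i)
  m=0: (-0.133628-0.000000i) × (-0.877712+0.000000i) = +0.117287+0.000000i  (running Σ = +0.073611-0.163028i)
  m=1: (+0.220052+0.268469i) × (+0.215760+0.392527i) = -0.057903+0.144301i  (running Σ = +0.015708-0.018727i)
  m=2: (-0.045331+0.226444i) × (+0.055645-0.087656i) = +0.017327+0.016574i  (running Σ = +0.033035-0.002153i)
  m=3: (+0.202674-0.107853i) × (-0.015131-0.000955i) = -0.003170+0.001438i  (running Σ = +0.029865-0.000715i)
  m=4: (+0.419642+0.175027i) × (+0.000658+0.001399i) = +0.000031+0.000702i  (running Σ = +0.029897-0.000013i)
  m=5: (+0.101971+0.339896i) × (+0.000067-0.000092i) = +0.000038+0.000013i  (running Σ = +0.029935+0.000001i)
  m=6: (-0.091456+0.135791i) × (-0.000006-0.000001i) = +0.000001-0.000001i  (running Σ = +0.029935+0.000000i)
  m=7: (-0.043388+0.004086i) × (+0.000000+0.000000i) = -0.000000-0.000000i  (running Σ = +0.029935-0.000000i)
Total Σ_m = +0.029935-0.000000i. Multiply by 0.837758: +0.025079-0.000000i. P_7(cos γ) = 0.025079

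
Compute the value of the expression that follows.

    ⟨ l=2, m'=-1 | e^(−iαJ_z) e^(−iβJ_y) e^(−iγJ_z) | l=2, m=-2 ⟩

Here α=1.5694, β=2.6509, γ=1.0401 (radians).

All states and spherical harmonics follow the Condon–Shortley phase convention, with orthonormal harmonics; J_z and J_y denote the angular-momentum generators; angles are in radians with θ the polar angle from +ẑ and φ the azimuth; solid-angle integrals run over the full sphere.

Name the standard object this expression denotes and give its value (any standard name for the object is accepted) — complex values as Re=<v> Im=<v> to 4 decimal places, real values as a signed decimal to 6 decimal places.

This is a Wigner D-matrix element — the rotation-matrix element ⟨l m'| R(α,β,γ) |l m⟩ in the angular-momentum basis.
D^2_{-1,-2}(1.5694,2.6509,1.0401) = e^{-i·-1·1.5694}·d^2_{-1,-2}(2.6509)·e^{-i·-2·1.0401}. Compute d first:
Half-angle: c=0.242892, s=0.970053. N=√(1·6·1·24)=12.000000
Admissible k: 0..0 (factorial args all ≥0)
  k=0: (−1)^1·12.0000/(6)·0.2429^3·0.9701^1 = -0.027801
d^2_{-1,-2}(2.6509) = -0.027801
Phases: e^{-i·(-1)·1.5694}=+0.001396+0.999999i, e^{-i·(-2)·1.0401}=-0.487657+0.873035i ⇒ D=+0.024291+0.013524i

Wigner D-matrix element, Re=0.0243 Im=0.0135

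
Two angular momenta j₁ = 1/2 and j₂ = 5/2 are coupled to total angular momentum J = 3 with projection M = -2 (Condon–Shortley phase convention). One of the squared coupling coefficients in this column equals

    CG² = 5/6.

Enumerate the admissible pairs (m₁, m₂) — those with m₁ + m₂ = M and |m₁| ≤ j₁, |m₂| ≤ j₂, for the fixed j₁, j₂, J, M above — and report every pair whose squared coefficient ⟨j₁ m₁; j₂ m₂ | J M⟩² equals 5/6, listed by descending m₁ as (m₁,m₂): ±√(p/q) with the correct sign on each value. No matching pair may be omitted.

Admissible pairs with m₁+m₂ = M = -2: (-1/2,-3/2), (1/2,-5/2)
  (m₁,m₂)=(1/2,-5/2): CG² = 1/6, CG = +√(1/6)
  (m₁,m₂)=(-1/2,-3/2): CG² = 5/6, CG = +√(5/6)   ← matches the target
Pairs with CG² = 5/6: (-1/2,-3/2): +√(5/6)

(-1/2,-3/2): +√(5/6)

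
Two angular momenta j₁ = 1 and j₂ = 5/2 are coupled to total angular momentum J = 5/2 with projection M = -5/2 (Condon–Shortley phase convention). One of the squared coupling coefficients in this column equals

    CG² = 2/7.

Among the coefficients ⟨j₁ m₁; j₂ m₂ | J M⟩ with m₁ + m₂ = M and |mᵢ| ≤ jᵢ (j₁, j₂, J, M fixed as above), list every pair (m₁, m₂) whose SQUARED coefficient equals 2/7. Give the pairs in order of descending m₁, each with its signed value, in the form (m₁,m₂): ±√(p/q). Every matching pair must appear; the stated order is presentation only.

Admissible pairs with m₁+m₂ = M = -5/2: (-1,-3/2), (0,-5/2)
  (m₁,m₂)=(0,-5/2): CG² = 5/7, CG = +√(5/7)
  (m₁,m₂)=(-1,-3/2): CG² = 2/7, CG = −√(2/7)   ← matches the target
Pairs with CG² = 2/7: (-1,-3/2): −√(2/7)

(-1,-3/2): −√(2/7)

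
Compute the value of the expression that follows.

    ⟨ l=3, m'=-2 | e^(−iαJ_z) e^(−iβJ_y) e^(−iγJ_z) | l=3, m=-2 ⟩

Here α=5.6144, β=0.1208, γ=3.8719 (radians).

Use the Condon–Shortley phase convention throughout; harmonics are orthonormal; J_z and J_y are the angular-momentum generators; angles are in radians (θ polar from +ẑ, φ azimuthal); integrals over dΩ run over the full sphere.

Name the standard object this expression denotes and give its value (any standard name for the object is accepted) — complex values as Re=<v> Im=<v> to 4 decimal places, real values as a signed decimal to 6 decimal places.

Wigner D-matrix element, Re=0.9637 Im=0.1192

This is a Wigner D-matrix element — the rotation-matrix element ⟨l m'| R(α,β,γ) |l m⟩ in the angular-momentum basis.
D^3_{-2,-2}(5.6144,0.1208,3.8719) = e^{-i·-2·5.6144}·d^3_{-2,-2}(0.1208)·e^{-i·-2·3.8719}. Compute d first:
Half-angle: c=0.998176, s=0.060363. N=√(1·120·1·120)=120.000000
The bounds max(0,m−m')=0 and min(l+m,l−m')=1 give 2 terms
  k=0: (−1)^0·120.0000/(120)·0.9982^6·0.0604^0 = +0.989109
  k=1: (−1)^1·120.0000/(24)·0.9982^4·0.0604^2 = -0.018086
d^3_{-2,-2}(0.1208) = +0.989109 -0.018086 = +0.971023
Attach z-rotation phases: D = e^{-i(-2)(5.6144)}·(+0.971023)·e^{-i(-2)(3.8719)} = +0.963681+0.119177i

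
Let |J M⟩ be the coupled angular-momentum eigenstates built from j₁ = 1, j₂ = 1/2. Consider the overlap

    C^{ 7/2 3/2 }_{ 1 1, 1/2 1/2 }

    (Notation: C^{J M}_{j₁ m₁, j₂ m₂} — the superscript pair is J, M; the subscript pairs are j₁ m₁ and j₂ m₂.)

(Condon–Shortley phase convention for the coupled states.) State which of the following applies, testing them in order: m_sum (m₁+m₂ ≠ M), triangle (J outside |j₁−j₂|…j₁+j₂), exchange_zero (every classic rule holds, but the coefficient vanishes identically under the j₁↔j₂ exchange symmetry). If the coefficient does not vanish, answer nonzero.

m-sum: m₁+m₂ = 1+1/2 = 3/2, M = 3/2  ✓
triangle: need |j₁−j₂| ≤ J ≤ j₁+j₂, i.e. J ∈ [1/2, 3/2]; J = 7/2 is outside ✗ ⇒ coefficient is 0

triangle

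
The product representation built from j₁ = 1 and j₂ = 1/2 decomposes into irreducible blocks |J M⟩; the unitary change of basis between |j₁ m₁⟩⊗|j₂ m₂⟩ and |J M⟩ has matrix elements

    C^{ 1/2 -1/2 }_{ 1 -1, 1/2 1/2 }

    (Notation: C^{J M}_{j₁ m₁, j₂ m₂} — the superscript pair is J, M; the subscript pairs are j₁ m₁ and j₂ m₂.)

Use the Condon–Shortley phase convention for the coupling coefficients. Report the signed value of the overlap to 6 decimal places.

j₁+j₂−J=1  J+j₁−j₂=1  J−j₁+j₂=0  j₁+j₂+J+1=3
(j₁±m₁, j₂±m₂, J±M) = (0,2,1,0,0,1)
P² = 2/3
sum k=1..1:
  [1] −1/1 = -1
S = -1
C² = P²·S² = 2/3 ; C = -0.816497

−√(2/3) ≈ -0.816497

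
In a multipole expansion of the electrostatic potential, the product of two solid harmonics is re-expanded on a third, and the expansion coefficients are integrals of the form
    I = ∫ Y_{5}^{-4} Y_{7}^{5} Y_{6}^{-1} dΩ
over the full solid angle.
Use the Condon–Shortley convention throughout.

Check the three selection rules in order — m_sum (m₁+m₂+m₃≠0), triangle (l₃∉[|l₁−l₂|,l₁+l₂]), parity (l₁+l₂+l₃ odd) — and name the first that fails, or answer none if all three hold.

Σmᵢ = 0  ✓
l₃∈[|l₁−l₂|,l₁+l₂]=[2,12], have l₃=6  ✓
Σlᵢ = 18 ⇒ even  ✓

none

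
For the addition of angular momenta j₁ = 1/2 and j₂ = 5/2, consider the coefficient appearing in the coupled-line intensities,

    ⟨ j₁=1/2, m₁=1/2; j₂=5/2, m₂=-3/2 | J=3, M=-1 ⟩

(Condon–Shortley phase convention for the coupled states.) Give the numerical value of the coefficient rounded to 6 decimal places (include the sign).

j₁+j₂−J=0  J+j₁−j₂=1  J−j₁+j₂=5  j₁+j₂+J+1=7
(j₁±m₁, j₂±m₂, J±M) = (1,0,1,4,2,4)
P² = 192
sum k=0..0:
  [0] +1/24 = 1/24
S = 1/24
C² = P²·S² = 1/3 ; C = +0.577350

+0.577350  (= +√(1/3))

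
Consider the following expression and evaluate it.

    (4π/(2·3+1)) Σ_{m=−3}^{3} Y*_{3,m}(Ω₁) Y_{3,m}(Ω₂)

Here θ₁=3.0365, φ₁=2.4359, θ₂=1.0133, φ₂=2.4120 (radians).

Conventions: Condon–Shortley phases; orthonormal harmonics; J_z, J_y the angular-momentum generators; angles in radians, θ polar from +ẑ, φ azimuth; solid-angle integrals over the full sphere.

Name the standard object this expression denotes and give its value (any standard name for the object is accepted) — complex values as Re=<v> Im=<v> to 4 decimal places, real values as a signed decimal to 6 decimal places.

Legendre polynomial (addition theorem), +0.446877

This sum is the spherical-harmonic addition theorem: it equals the Legendre polynomial P_l(cos γ) of the angle γ between the two directions.
Expand P_3 via completeness: Σ_{m} conj(Y_{3,m}) at Ω₁ times Y_{3,m} at Ω₂ —
  m=-3: Y*=0.00025 + 0.00041j  Y=0.14771 - 0.20780j  product 0.00012 + 0.00001j
  m=-2: Y*=-0.00178 + 0.01104j  Y=0.04337 + 0.38693j  product -0.00435 - 0.00021j
  m=-1: Y*=-0.10180 + 0.08674j  Y=-0.08168 - 0.07304j  product 0.01465 + 0.00035j
  m=+0: Y*=-0.72182 + 0.00000j  Y=-0.31599 + 0.00000j  product 0.22808 + 0.00000j
  m=+1: Y*=0.10180 + 0.08674j  Y=0.08168 - 0.07304j  product 0.01465 - 0.00035j
  m=+2: Y*=-0.00178 - 0.01104j  Y=0.04337 - 0.38693j  product -0.00435 + 0.00021j
  m=+3: Y*=-0.00025 + 0.00041j  Y=-0.14771 - 0.20780j  product 0.00012 - 0.00001j
Total Σ_m = 0.24893 + 0.00000j. Multiply by 1.795196: 0.44688 + 0.00000j. P_3(cos γ) = 0.446877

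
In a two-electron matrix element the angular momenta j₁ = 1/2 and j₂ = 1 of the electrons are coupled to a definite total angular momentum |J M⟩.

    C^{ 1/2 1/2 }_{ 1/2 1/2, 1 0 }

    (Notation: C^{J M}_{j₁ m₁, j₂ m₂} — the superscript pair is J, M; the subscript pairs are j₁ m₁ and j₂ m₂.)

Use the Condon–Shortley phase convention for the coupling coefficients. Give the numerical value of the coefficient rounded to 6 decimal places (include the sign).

j₁+j₂−J=1  J+j₁−j₂=0  J−j₁+j₂=1  j₁+j₂+J+1=3
(j₁±m₁, j₂±m₂, J±M) = (1,0,1,1,1,0)
P² = 1/3
sum k=0..0:
  [0] +1/1 = 1
S = 1
C² = P²·S² = 1/3 ; C = +0.577350

+0.577350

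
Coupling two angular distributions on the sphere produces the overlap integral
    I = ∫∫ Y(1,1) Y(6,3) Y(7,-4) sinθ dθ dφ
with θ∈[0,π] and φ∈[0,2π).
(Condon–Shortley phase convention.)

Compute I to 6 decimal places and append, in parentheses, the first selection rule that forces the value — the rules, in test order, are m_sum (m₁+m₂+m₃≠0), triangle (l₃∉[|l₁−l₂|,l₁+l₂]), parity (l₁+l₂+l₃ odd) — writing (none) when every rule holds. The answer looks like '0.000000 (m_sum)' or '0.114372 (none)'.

Checks pass: Σm=0; 14 even; l₃=7∈[5,7].
(2·1+1)(2·6+1)(2·7+1) = 585
Δ: 0! 2! 12! / 15! → 1/1365
sum: t=0:+1/518400 = 1/518400
3j²(1 6 7; 0 0 0) = Δ·Π!·Σ² = 7/195  (sign -1)
sum: t=0:+1/4354560 = 1/4354560
3j²(1 6 7; 1 3 -4) = Δ·Π!·Σ² = 11/273  (sign -1)
combine: 4πI² = 585·7/195·11/273 = 11/13
take √, sign +1: I = 0.25948947
No selection rule forces the value: the integral is nonzero (none).

0.259489 (none)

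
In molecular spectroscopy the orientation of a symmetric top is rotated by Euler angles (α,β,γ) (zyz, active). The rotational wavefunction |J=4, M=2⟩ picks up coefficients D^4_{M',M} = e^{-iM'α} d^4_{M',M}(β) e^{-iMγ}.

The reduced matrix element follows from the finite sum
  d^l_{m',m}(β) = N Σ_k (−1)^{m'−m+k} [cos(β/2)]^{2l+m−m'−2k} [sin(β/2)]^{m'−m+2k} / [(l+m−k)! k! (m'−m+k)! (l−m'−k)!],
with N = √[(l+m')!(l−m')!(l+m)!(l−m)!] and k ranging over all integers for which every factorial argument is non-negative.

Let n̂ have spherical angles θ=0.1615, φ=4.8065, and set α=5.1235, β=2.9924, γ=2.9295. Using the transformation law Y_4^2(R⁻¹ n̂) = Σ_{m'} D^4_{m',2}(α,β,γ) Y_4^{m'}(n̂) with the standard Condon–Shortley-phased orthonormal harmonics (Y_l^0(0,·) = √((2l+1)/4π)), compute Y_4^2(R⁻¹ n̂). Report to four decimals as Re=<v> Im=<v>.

Re=0.1188 Im=0.1124

Need the full column D^4_{m',2} for m'=−4..4 at α=5.1235, β=2.9924, γ=2.9295.
cos(β/2)=0.074527, sin(β/2)=0.997219
d^4_{-4,2}: single k=6 term ⇒ +0.028904;  D = -0.013802+0.025395i
d^4_{-3,2}: k∈[5..6] ⇒ +0.004582 -0.273472 = -0.268889;  D = +0.267879+0.023289i
d^4_{-2,2}: k∈[4..6] ⇒ +0.000458 -0.065547 +0.977967 = +0.912878;  D = -0.290961-0.865267i
d^4_{-1,2}: k∈[3..5] ⇒ +0.000032 -0.008660 +0.310088 = +0.301460;  D = +0.223531-0.202267i
d^4_{0,2}: k∈[2..4] ⇒ +0.000002 -0.000772 +0.051820 = +0.051049;  D = +0.046525+0.021011i
d^4_{1,2}: k∈[1..3] ⇒ +0.000000 -0.000048 +0.005773 = +0.005725;  D = -0.000075+0.005724i
d^4_{2,2}: k∈[0..2] ⇒ +0.000000 -0.000002 +0.000458 = +0.000456;  D = -0.000420+0.000177i
d^4_{3,2}: k∈[0..1] ⇒ -0.000000 +0.000026 = +0.000026;  D = -0.000018-0.000018i
d^4_{4,2}: single k=0 term ⇒ +0.000001;  D = +0.000000-0.000001i
Y_4^{m'}(θ=0.1615,φ=4.8065) and Σ D·Y over m':
  (-0.0138+0.0254i)·(+0.0003-0.0001i)  (+0.2679+0.0233i)·(-0.0014-0.0049i)  (-0.2910-0.8653i)·(-0.0494+0.0094i)  (+0.2235-0.2023i)·(+0.0269+0.2855i)  (+0.0465+0.0210i)·(+0.7394+0.0000i)  (-0.0001+0.0057i)·(-0.0269+0.2855i)  (-0.0004+0.0002i)·(-0.0494-0.0094i)  (-0.0000-0.0000i)·(+0.0014-0.0049i)  (+0.0000-0.0000i)·(+0.0003+0.0001i)
Y_4^2(R⁻¹ n̂) = +0.118818+0.112410i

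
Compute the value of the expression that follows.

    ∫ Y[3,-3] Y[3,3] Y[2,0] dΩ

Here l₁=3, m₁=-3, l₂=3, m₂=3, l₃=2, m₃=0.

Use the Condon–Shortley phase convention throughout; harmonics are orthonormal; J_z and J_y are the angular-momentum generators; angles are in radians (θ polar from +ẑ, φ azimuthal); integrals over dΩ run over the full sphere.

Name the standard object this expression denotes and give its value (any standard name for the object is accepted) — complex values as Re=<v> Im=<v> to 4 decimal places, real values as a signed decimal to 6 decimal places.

Gaunt coefficient, +0.210261

This is a Gaunt coefficient — the integral of a triple product of spherical harmonics over the sphere.
Checks pass: Σm=0; 8 even; l₃=2∈[0,6].
(2·3+1)(2·3+1)(2·2+1) = 245
Δ: 4! 2! 2! / 9! → 1/3780
sum: t=1:−1/24 t=2:+1/4 t=3:−1/24 = 1/6
3j²(3 3 2; 0 0 0) = Δ·Π!·Σ² = 4/105  (sign +1)
sum: t=4:+1/96 = 1/96
3j²(3 3 2; -3 3 0) = Δ·Π!·Σ² = 5/84  (sign +1)
combine: 4πI² = 245·4/105·5/84 = 5/9
take √, sign +1: I = 0.21026104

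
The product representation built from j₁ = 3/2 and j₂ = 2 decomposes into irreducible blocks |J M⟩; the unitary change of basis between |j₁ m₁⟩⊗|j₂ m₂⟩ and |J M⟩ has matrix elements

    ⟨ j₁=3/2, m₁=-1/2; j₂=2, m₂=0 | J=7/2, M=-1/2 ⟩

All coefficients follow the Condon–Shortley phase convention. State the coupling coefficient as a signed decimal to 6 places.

+0.717137

triangle: 0!·3!·4!/8! = 144/40320
(j±m)!: 1!·2!·2!·2!·3!·4! = 1152
prefactor² = (2J+1)·Δ·N² = 1152/35
  k=0: +1/(0!·0!·2!·2!·1!·2!) = 1/8
Σ = 1/8  ⇒  CG² = 1152/35·(1/8)² = 18/35
CG = +√(18/35) = +0.717137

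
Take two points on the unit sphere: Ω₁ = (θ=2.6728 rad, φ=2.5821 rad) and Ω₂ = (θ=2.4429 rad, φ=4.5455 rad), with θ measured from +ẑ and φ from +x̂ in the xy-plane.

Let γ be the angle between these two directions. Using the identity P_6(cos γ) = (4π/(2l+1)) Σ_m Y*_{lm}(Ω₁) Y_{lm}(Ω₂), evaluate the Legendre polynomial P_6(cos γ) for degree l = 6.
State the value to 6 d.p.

Expand P_6 via completeness: Σ_{m} conj(Y_{6,m}) at Ω₁ times Y_{6,m} at Ω₂ —
  m=-6: (-0.004014, 0.000878) × (-0.018446, -0.028812) = (0.000099, 0.000099)  (running Σ = (0.000099, 0.000099))
  m=-5: (-0.026459, -0.009483) × (0.104526, -0.094745) = (-0.003664, 0.001516)  (running Σ = (-0.003565, 0.001615))
  m=-4: (-0.071336, -0.090566) × (0.261339, 0.206009) = (0.000015, -0.038364)  (running Σ = (-0.003550, -0.036749))
  m=-3: (-0.033147, -0.306631) × (-0.219739, 0.401592) = (0.130424, 0.054067)  (running Σ = (0.126874, 0.017318))
  m=-2: (0.219931, -0.453194) × (-0.227850, -0.079007) = (-0.085917, 0.085884)  (running Σ = (0.040958, 0.103202))
  m=-1: (0.285178, -0.178591) × (-0.041981, 0.249213) = (0.032535, 0.078568)  (running Σ = (0.073493, 0.181770))
  m=0: (-0.286562, -0.000000) × (-0.328189, 0.000000) = (0.094047, 0.000000)  (running Σ = (0.167539, 0.181770))
  m=1: (-0.285178, -0.178591) × (0.041981, 0.249213) = (0.032535, -0.078568)  (running Σ = (0.200074, 0.103202))
  m=2: (0.219931, 0.453194) × (-0.227850, 0.079007) = (-0.085917, -0.085884)  (running Σ = (0.114157, 0.017318))
  m=3: (0.033147, -0.306631) × (0.219739, 0.401592) = (0.130424, -0.054067)  (running Σ = (0.244582, -0.036749))
  m=4: (-0.071336, 0.090566) × (0.261339, -0.206009) = (0.000015, 0.038364)  (running Σ = (0.244596, 0.001615))
  m=5: (0.026459, -0.009483) × (-0.104526, -0.094745) = (-0.003664, -0.001516)  (running Σ = (0.240932, 0.000099))
  m=6: (-0.004014, -0.000878) × (-0.018446, 0.028812) = (0.000099, -0.000099)  (running Σ = (0.241032, -0.000000))
Accumulated sum (0.241032, -0.000000); after 4π/(2l+1) scaling, (0.232992, -0.000000) ⇒ P_6 = 0.232992

0.232992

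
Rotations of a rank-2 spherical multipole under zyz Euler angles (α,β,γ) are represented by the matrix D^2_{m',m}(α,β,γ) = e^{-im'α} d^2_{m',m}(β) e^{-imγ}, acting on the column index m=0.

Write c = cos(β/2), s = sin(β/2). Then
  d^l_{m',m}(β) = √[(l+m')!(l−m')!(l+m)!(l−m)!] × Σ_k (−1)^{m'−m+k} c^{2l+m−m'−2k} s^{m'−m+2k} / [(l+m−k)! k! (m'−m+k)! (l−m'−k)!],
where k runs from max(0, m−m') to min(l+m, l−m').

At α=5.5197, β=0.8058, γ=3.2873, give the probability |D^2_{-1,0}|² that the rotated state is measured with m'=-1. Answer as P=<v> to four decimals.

P=0.3744

Split into d^2_{-1,0}(β=0.8058) × two z-phases.
With c≡cos(β/2)=0.919928 and s≡sin(β/2)=0.392088, N=[1·6·2·2]^{1/2}=4.898979
Admissible k: 1..2 (factorial args all ≥0)
  k=1: (−1)^0·4.8990/(2)·0.9199^3·0.3921^1 = +0.747688
  k=2: (−1)^1·4.8990/(2)·0.9199^1·0.3921^3 = -0.135825
d^2_{-1,0}(0.8058) = +0.747688 -0.135825 = +0.611863
|D^2_{-1,0}|² = |d^2_{-1,0}(β)|² = (+0.611863)² = 0.374376 (the z-rotation phases have unit modulus)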